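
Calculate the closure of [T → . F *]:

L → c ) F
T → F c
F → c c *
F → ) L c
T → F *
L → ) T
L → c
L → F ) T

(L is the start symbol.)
To compute CLOSURE, for each item [A → α.Bβ] where B is a non-terminal, add [B → .γ] for all productions B → γ; repeat for the newly added items until nothing changes.

Start with: [T → . F *]
  [T → . F *] has the dot before F: add [F → . c c *], [F → . ) L c]
No further items can be added.

CLOSURE = { [F → . ) L c], [F → . c c *], [T → . F *] }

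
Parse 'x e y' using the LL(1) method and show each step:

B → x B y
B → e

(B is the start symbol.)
LL(1) parsing maintains a stack (initially the start symbol over $) and the input. At each step: if the stack top is a terminal, match it against the current input token; if it is a non-terminal N, replace it with the RHS of M[N, lookahead] (the unique production whose predict set contains the lookahead).

Stack is shown with the top on the left.

Stack    Input    Action
------------------------
B $      x e y $  output B → x B y
x B y $  x e y $  match 'x'
B y $    e y $    output B → e
e y $    e y $    match 'e'
y $      y $      match 'y'
$        $        accept

The string is accepted.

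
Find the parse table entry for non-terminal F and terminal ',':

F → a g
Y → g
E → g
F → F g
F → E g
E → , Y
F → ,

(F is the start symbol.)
To find M[F, ','], we find productions for F where ',' is in the predict set (PREDICT(N → α) = (FIRST(α) \ {ε}) ∪ (FOLLOW(N) if α ⇒* ε)).

Relevant sets:
  FIRST(F) = { ',', 'a', 'g' }
  FIRST(E) = { ',', 'g' }

F → a g: PREDICT = { 'a' }
F → F g: PREDICT = { ',', 'a', 'g' }
  ',' is in predict set, so this production goes in M[F, ',']
F → E g: PREDICT = { ',', 'g' }
  ',' is in predict set, so this production goes in M[F, ',']
F → ,: PREDICT = { ',' }
  ',' is in predict set, so this production goes in M[F, ',']

M[F, ','] = F → F g, F → E g, F → ,  (a multiply-defined cell — the grammar is not LL(1))

Answer: F → F g, F → E g, F → ,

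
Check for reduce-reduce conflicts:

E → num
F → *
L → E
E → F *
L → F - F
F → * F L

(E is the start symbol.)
No reduce-reduce conflicts

Augment with E' → E and build the canonical LR(0) collection (I0 = CLOSURE({[E' → . E]}), then GOTO on every symbol after a dot until no new states appear). It has 12 states:
  I0: { [E → . F *], [E → . num], [E' → . E], [F → . * F L], [F → . *] }  — shift
  I1: { [F → * . F L], [F → * .], [F → . * F L], [F → . *] }  — shift, reduce
  I2: { [E' → E .] }  — accept
  I3: { [E → F . *] }  — shift
  I4: { [E → num .] }  — reduce
  I5: { [E → F * .] }  — reduce
  I6: { [E → . F *], [E → . num], [F → * F . L], [F → . * F L], [F → . *], [L → . E], [L → . F - F] }  — shift
  I7: { [L → E .] }  — reduce
  I8: { [E → F . *], [L → F . - F] }  — shift
  I9: { [F → * F L .] }  — reduce
  I10: { [F → . * F L], [F → . *], [L → F - . F] }  — shift
  I11: { [L → F - F .] }  — reduce

No state contains more than one complete item.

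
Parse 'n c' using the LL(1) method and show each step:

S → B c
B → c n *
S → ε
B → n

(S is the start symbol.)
Stack is shown with the top on the left.

Stack  Input  Action
--------------------
S $    n c $  output S → B c
B c $  n c $  output B → n
n c $  n c $  match 'n'
c $    c $    match 'c'
$      $      accept

The string is accepted.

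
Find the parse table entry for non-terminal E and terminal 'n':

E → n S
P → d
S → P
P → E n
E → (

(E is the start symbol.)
To find M[E, 'n'], we find productions for E where 'n' is in the predict set (PREDICT(N → α) = (FIRST(α) \ {ε}) ∪ (FOLLOW(N) if α ⇒* ε)).

E → n S: PREDICT = { 'n' }
  'n' is in predict set, so this production goes in M[E, 'n']
E → (: PREDICT = { '(' }

M[E, 'n'] = E → n S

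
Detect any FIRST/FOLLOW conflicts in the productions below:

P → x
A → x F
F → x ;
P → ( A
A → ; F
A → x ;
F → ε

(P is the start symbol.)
A FIRST/FOLLOW conflict occurs when a non-terminal N has a nullable alternative N → β (β ⇒* ε) and another alternative N → α with FIRST(α) ∩ FOLLOW(N) ≠ ∅: on such a lookahead the parser cannot decide between expanding α and letting N vanish via β.

Nullable non-terminals: F.

F: nullable alternative(s) F → ε; FOLLOW(F) = { $ }
  F → x ;: FIRST \ {ε} = { 'x' } — disjoint from FOLLOW(F)
  F → ε: FIRST \ {ε} = { } — this is the only nullable alternative, skip

A, P have no nullable alternative, so no FIRST/FOLLOW check is needed there.

No FIRST/FOLLOW conflicts found.

Answer: No FIRST/FOLLOW conflicts.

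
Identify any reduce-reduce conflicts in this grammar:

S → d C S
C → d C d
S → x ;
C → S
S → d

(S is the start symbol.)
Augment with S' → S and build the canonical LR(0) collection (I0 = CLOSURE({[S' → . S]}), then GOTO on every symbol after a dot until no new states appear). It has 11 states:
  I0: { [S → . d C S], [S → . d], [S → . x ;], [S' → . S] }  — shift
  I1: { [S' → S .] }  — accept
  I2: { [C → . S], [C → . d C d], [S → . d C S], [S → . d], [S → . x ;], [S → d . C S], [S → d .] }  — shift, reduce
  I3: { [S → x . ;] }  — shift
  I4: { [S → x ; .] }  — reduce
  I5: { [S → . d C S], [S → . d], [S → . x ;], [S → d C . S] }  — shift
  I6: { [C → S .] }  — reduce
  I7: { [C → . S], [C → . d C d], [C → d . C d], [S → . d C S], [S → . d], [S → . x ;], [S → d . C S], [S → d .] }  — shift, reduce
  I8: { [C → d C . d], [S → . d C S], [S → . d], [S → . x ;], [S → d C . S] }  — shift
  I9: { [S → d C S .] }  — reduce
  I10: { [C → . S], [C → . d C d], [C → d C d .], [S → . d C S], [S → . d], [S → . x ;], [S → d . C S], [S → d .] }  — shift, 2 reduces

I10 contains complete items [C → d C d .], [S → d .] — reduce-reduce conflict.

Answer: Yes — I10: [C → d C d .] vs [S → d .]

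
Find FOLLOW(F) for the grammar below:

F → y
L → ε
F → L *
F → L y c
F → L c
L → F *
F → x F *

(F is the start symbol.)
To compute FOLLOW(F), find every occurrence of F on a right-hand side N → α F β: add FIRST(β) \ {ε}, and if β is empty or nullable also add FOLLOW(N). Iterate to a fixed point.

F is the start symbol, so $ ∈ FOLLOW(F).
In L → F *: F is followed by '*', add FIRST('*') \ {ε} = { '*' }
In F → x F *: F is followed by '*', add FIRST('*') \ {ε} = { '*' }

Taking the union: FOLLOW(F) = { $, '*' }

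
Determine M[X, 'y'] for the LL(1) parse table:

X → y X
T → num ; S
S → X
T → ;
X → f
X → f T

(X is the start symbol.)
To find M[X, 'y'], we find productions for X where 'y' is in the predict set (PREDICT(N → α) = (FIRST(α) \ {ε}) ∪ (FOLLOW(N) if α ⇒* ε)).

X → y X: PREDICT = { 'y' }
  'y' is in predict set, so this production goes in M[X, 'y']
X → f: PREDICT = { 'f' }
X → f T: PREDICT = { 'f' }

M[X, 'y'] = X → y X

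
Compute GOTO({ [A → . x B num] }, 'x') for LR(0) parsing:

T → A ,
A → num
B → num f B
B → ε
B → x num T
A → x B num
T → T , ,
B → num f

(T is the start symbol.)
GOTO(I, 'x') = CLOSURE({ [A → αX.β] : [A → α.Xβ] ∈ I, X = 'x' })

Items with dot before 'x', with the dot advanced:
  [A → . x B num] → [A → x . B num]
Closure of the advanced items:
  [A → x . B num] has the dot before B: add [B → . num f B], [B → .], [B → . x num T], [B → . num f]

GOTO = { [A → x . B num], [B → . num f B], [B → . num f], [B → . x num T], [B → .] }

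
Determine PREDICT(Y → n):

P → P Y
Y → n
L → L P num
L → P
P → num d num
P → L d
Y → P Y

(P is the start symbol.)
PREDICT(Y → n) = (FIRST(RHS) \ {ε}) ∪ (FOLLOW(Y) if ε ∈ FIRST(RHS), i.e. RHS ⇒* ε)
FIRST(n) = { 'n' }
ε ∉ FIRST(n), so FOLLOW(Y) is not added.
PREDICT(Y → n) = { 'n' }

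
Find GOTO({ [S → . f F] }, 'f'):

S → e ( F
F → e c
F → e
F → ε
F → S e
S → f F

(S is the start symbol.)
{ [F → . S e], [F → . e c], [F → . e], [F → .], [S → . e ( F], [S → . f F], [S → f . F] }

GOTO(I, 'f') = CLOSURE({ [A → αX.β] : [A → α.Xβ] ∈ I, X = 'f' })

Items with dot before 'f', with the dot advanced:
  [S → . f F] → [S → f . F]
Closure of the advanced items:
  [S → f . F] has the dot before F: add [F → . e c], [F → . e], [F → .], [F → . S e]
  [F → . S e] has the dot before S: add [S → . e ( F], [S → . f F]

GOTO = { [F → . S e], [F → . e c], [F → . e], [F → .], [S → . e ( F], [S → . f F], [S → f . F] }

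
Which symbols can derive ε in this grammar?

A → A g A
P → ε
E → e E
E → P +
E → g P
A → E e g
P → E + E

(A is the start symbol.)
{ 'P' }

A non-terminal is nullable if it can derive ε (the empty string): either it has an ε-production, or it has a production whose right-hand side consists entirely of nullable non-terminals.

ε-productions: P → ε
So P is immediately nullable.
No further non-terminal can be added: every production for the remaining non-terminals contains a terminal or a non-nullable non-terminal.
Nullable = { 'P' }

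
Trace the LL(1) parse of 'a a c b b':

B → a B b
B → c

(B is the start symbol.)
Stack is shown with the top on the left.

Stack      Input        Action
------------------------------
B $        a a c b b $  output B → a B b
a B b $    a a c b b $  match 'a'
B b $      a c b b $    output B → a B b
a B b b $  a c b b $    match 'a'
B b b $    c b b $      output B → c
c b b $    c b b $      match 'c'
b b $      b b $        match 'b'
b $        b $          match 'b'
$          $            accept

The string is accepted.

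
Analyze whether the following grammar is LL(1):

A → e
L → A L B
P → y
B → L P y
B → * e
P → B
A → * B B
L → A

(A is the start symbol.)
A grammar is LL(1) if for each non-terminal N with multiple productions, the predict sets of those productions are pairwise disjoint, where PREDICT(N → α) = (FIRST(α) \ {ε}) ∪ (FOLLOW(N) if α ⇒* ε).

Relevant sets:
  FIRST(A) = { '*', 'e' }
  FIRST(B) = { '*', 'e' }
  FIRST(L) = { '*', 'e' }

For A:
  PREDICT(A → e) = { 'e' }
  PREDICT(A → '*' B B) = { '*' }
For L:
  PREDICT(L → A L B) = { '*', 'e' }
  PREDICT(L → A) = { '*', 'e' }
For P:
  PREDICT(P → y) = { 'y' }
  PREDICT(P → B) = { '*', 'e' }
For B:
  PREDICT(B → L P y) = { '*', 'e' }
  PREDICT(B → '*' e) = { '*' }

Conflict found: Predict set conflict for L: { '*', 'e' }
The grammar is NOT LL(1).

Answer: No. Predict set conflict for L: { '*', 'e' }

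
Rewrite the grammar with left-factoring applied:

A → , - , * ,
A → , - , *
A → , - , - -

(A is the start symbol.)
Left-factoring transforms A → αβ₁ | αβ₂ into A → αA' and A' → β₁ | β₂
(α is the longest common prefix among the alternatives). Repeat until
no nonterminal has two alternatives with a common prefix.

Round 1: A has alternatives sharing prefix ', - ,'. Introduce A': A → , - , A'
  Add: A' → * ,
  Add: A' → *
  Add: A' → - -

Round 2: A' has alternatives sharing prefix '*'. Introduce A'': A' → * A''
  Add: A'' → ,
  Add: A'' → ε

No remaining common prefixes — done.

Resulting grammar:
A → , - , A'
A' → * A''
A'' → ,
A'' → ε
A' → - -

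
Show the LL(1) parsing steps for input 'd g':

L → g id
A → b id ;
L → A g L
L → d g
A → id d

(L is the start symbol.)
LL(1) parsing maintains a stack (initially the start symbol over $) and the input. At each step: if the stack top is a terminal, match it against the current input token; if it is a non-terminal N, replace it with the RHS of M[N, lookahead] (the unique production whose predict set contains the lookahead).

Stack is shown with the top on the left.

Stack  Input  Action
--------------------
L $    d g $  output L → d g
d g $  d g $  match 'd'
g $    g $    match 'g'
$      $      accept

The string is accepted.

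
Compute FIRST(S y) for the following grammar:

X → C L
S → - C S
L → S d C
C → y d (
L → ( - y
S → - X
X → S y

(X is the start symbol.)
FIRST sets of the non-terminals involved (from the grammar, by fixed-point iteration):
  FIRST(S) = { '-' }

To compute FIRST(S y), process the symbols left to right:
Symbol S is a non-terminal. Add FIRST(S) \ {ε} = { '-' }
S is not nullable (ε ∉ FIRST(S)), so stop here.
FIRST(S y) = { '-' }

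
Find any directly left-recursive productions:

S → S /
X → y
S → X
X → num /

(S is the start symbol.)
Yes, S is left-recursive

S → S /: LEFT RECURSIVE (starts with S)
X → y: starts with y
S → X: starts with X
X → num /: starts with num

The grammar has direct left recursion on: S.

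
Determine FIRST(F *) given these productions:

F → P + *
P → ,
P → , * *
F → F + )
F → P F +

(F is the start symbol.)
{ ',' }

FIRST sets of the non-terminals involved (from the grammar, by fixed-point iteration):
  FIRST(F) = { ',' }

To compute FIRST(F *), process the symbols left to right:
Symbol F is a non-terminal. Add FIRST(F) \ {ε} = { ',' }
F is not nullable (ε ∉ FIRST(F)), so stop here.
FIRST(F *) = { ',' }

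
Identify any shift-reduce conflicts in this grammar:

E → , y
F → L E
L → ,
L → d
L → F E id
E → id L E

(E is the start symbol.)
No shift-reduce conflicts

A shift-reduce conflict occurs when an LR(0) state has both:
  - a complete (reduce) item [A → α .] (dot at the end), and
  - a shift item [B → β . c γ] (dot before a terminal).

Augment with E' → E and build the canonical LR(0) collection (I0 = CLOSURE({[E' → . E]}), then GOTO on every symbol after a dot until no new states appear). It has 12 states:
  I0: { [E → . , y], [E → . id L E], [E' → . E] }  — shift
  I1: { [E → , . y] }  — shift
  I2: { [E' → E .] }  — accept
  I3: { [E → id . L E], [F → . L E], [L → . ,], [L → . F E id], [L → . d] }  — shift
  I4: { [L → , .] }  — reduce
  I5: { [E → . , y], [E → . id L E], [L → F . E id] }  — shift
  I6: { [E → . , y], [E → . id L E], [E → id L . E], [F → L . E] }  — shift
  I7: { [L → d .] }  — reduce
  I8: { [E → id L E .], [F → L E .] }  — 2 reduces
  I9: { [L → F E . id] }  — shift
  I10: { [L → F E id .] }  — reduce
  I11: { [E → , y .] }  — reduce

No state contains both a complete item and a shift item.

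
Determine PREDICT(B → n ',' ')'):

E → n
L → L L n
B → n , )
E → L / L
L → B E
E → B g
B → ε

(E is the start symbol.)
PREDICT(B → n ',' ')') = (FIRST(RHS) \ {ε}) ∪ (FOLLOW(B) if ε ∈ FIRST(RHS), i.e. RHS ⇒* ε)
FIRST(n ',' ')') = { 'n' }
ε ∉ FIRST(n ',' ')'), so FOLLOW(B) is not added.
PREDICT(B → n ',' ')') = { 'n' }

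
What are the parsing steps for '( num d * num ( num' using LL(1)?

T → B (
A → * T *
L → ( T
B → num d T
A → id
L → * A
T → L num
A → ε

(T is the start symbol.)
Stack is shown with the top on the left.

Stack            Input                  Action
----------------------------------------------
T $              ( num d * num ( num $  output T → L num
L num $          ( num d * num ( num $  output L → ( T
( T num $        ( num d * num ( num $  match '('
T num $          num d * num ( num $    output T → B (
B ( num $        num d * num ( num $    output B → num d T
num d T ( num $  num d * num ( num $    match 'num'
d T ( num $      d * num ( num $        match 'd'
T ( num $        * num ( num $          output T → L num
L num ( num $    * num ( num $          output L → * A
* A num ( num $  * num ( num $          match '*'
A num ( num $    num ( num $            output A → ε
num ( num $      num ( num $            match 'num'
( num $          ( num $                match '('
num $            num $                  match 'num'
$                $                      accept

The string is accepted.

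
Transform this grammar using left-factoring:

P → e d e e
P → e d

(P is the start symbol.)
P → e d P'
P' → e e
P' → ε

Left-factoring transforms A → αβ₁ | αβ₂ into A → αA' and A' → β₁ | β₂
(α is the longest common prefix among the alternatives). Repeat until
no nonterminal has two alternatives with a common prefix.

Round 1: P has alternatives sharing prefix 'e d'. Introduce P': P → e d P'
  Add: P' → e e
  Add: P' → ε

No remaining common prefixes — done.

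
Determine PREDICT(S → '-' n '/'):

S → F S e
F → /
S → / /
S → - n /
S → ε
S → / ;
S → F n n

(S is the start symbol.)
{ '-' }

PREDICT(S → '-' n '/') = (FIRST(RHS) \ {ε}) ∪ (FOLLOW(S) if ε ∈ FIRST(RHS), i.e. RHS ⇒* ε)
FIRST('-' n '/') = { '-' }
ε ∉ FIRST('-' n '/'), so FOLLOW(S) is not added.
PREDICT(S → '-' n '/') = { '-' }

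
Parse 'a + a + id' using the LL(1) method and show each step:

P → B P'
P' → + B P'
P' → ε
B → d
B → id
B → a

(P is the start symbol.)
LL(1) parsing maintains a stack (initially the start symbol over $) and the input. At each step: if the stack top is a terminal, match it against the current input token; if it is a non-terminal N, replace it with the RHS of M[N, lookahead] (the unique production whose predict set contains the lookahead).

Stack is shown with the top on the left.

Stack     Input         Action
------------------------------
P $       a + a + id $  output P → B P'
B P' $    a + a + id $  output B → a
a P' $    a + a + id $  match 'a'
P' $      + a + id $    output P' → + B P'
+ B P' $  + a + id $    match '+'
B P' $    a + id $      output B → a
a P' $    a + id $      match 'a'
P' $      + id $        output P' → + B P'
+ B P' $  + id $        match '+'
B P' $    id $          output B → id
id P' $   id $          match 'id'
P' $      $             output P' → ε
$         $             accept

The string is accepted.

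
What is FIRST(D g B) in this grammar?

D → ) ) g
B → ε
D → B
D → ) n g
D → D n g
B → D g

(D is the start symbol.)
{ ')', 'g', 'n' }

FIRST sets of the non-terminals involved (from the grammar, by fixed-point iteration):
  FIRST(D) = { ')', 'g', 'n', ε }

To compute FIRST(D g B), process the symbols left to right:
Symbol D is a non-terminal. Add FIRST(D) \ {ε} = { ')', 'g', 'n' }
D is nullable (ε ∈ FIRST(D)), continue to the next symbol.
Symbol g is a terminal. Add 'g' and stop.
FIRST(D g B) = { ')', 'g', 'n' }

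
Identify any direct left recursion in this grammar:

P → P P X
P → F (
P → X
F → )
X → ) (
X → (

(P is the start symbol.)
Yes, P is left-recursive

Direct left recursion occurs when N → N α for some non-terminal N (the right-hand side begins with the left-hand side itself).

P → P P X: LEFT RECURSIVE (starts with P)
P → F (: starts with F
P → X: starts with X
F → ): starts with ')'
X → ) (: starts with ')'
X → (: starts with '('

The grammar has direct left recursion on: P.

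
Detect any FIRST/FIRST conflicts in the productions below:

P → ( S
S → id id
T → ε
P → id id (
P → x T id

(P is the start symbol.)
No FIRST/FIRST conflicts.

Productions for P:
  P → ( S: FIRST = { '(' }
  P → id id (: FIRST = { 'id' }
  P → x T id: FIRST = { 'x' }
S, T have only one production, so no FIRST/FIRST conflict is possible there.

All alternatives of each non-terminal have pairwise disjoint FIRST sets.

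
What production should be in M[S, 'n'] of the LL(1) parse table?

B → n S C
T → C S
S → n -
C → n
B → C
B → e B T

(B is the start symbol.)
S → n -

To find M[S, 'n'], we find productions for S where 'n' is in the predict set (PREDICT(N → α) = (FIRST(α) \ {ε}) ∪ (FOLLOW(N) if α ⇒* ε)).

S → n -: PREDICT = { 'n' }
  'n' is in predict set, so this production goes in M[S, 'n']

M[S, 'n'] = S → n -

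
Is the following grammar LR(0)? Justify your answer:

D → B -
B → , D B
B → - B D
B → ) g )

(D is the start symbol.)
Yes, the grammar is LR(0)

Augment with D' → D and build the canonical LR(0) collection (I0 = CLOSURE({[D' → . D]}), then GOTO on every symbol after a dot until no new states appear). It has 13 states:
  I0: { [B → . ) g )], [B → . , D B], [B → . - B D], [D → . B -], [D' → . D] }  — shift
  I1: { [B → ) . g )] }  — shift
  I2: { [B → , . D B], [B → . ) g )], [B → . , D B], [B → . - B D], [D → . B -] }  — shift
  I3: { [B → - . B D], [B → . ) g )], [B → . , D B], [B → . - B D] }  — shift
  I4: { [D → B . -] }  — shift
  I5: { [D' → D .] }  — accept
  I6: { [D → B - .] }  — reduce
  I7: { [B → - B . D], [B → . ) g )], [B → . , D B], [B → . - B D], [D → . B -] }  — shift
  I8: { [B → - B D .] }  — reduce
  I9: { [B → , D . B], [B → . ) g )], [B → . , D B], [B → . - B D] }  — shift
  I10: { [B → , D B .] }  — reduce
  I11: { [B → ) g . )] }  — shift
  I12: { [B → ) g ) .] }  — reduce

Every state is either a pure shift/goto state or contains exactly one complete item and nothing to shift — no conflicts. The grammar is LR(0).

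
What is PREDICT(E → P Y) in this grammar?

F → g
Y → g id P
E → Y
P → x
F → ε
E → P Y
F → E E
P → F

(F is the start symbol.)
PREDICT(E → P Y) = (FIRST(RHS) \ {ε}) ∪ (FOLLOW(E) if ε ∈ FIRST(RHS), i.e. RHS ⇒* ε)
FIRST(P) = { 'g', 'x', ε }
FIRST(Y) = { 'g' }
FIRST(P Y) = { 'g', 'x' }
ε ∉ FIRST(P Y), so FOLLOW(E) is not added.
PREDICT(E → P Y) = { 'g', 'x' }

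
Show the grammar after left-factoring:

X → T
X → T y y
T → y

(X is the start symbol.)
Left-factoring transforms A → αβ₁ | αβ₂ into A → αA' and A' → β₁ | β₂
(α is the longest common prefix among the alternatives). Repeat until
no nonterminal has two alternatives with a common prefix.

Round 1: X has alternatives sharing prefix 'T'. Introduce X': X → T X'
  Add: X' → ε
  Add: X' → y y

No remaining common prefixes — done.

Resulting grammar:
X → T X'
X' → ε
X' → y y
T → y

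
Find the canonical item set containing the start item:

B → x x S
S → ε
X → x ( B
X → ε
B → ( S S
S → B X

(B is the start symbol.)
{ [B → . ( S S], [B → . x x S], [B' → . B] }

First, augment the grammar with B' → B
I₀ = CLOSURE({ [B' → . B] }):
  [B' → . B] has the dot before B: add [B → . x x S], [B → . ( S S]
No further items can be added.

I₀ = { [B → . ( S S], [B → . x x S], [B' → . B] }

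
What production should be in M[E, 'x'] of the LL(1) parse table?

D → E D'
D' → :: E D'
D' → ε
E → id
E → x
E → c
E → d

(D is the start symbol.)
To find M[E, 'x'], we find productions for E where 'x' is in the predict set (PREDICT(N → α) = (FIRST(α) \ {ε}) ∪ (FOLLOW(N) if α ⇒* ε)).

E → id: PREDICT = { 'id' }
E → x: PREDICT = { 'x' }
  'x' is in predict set, so this production goes in M[E, 'x']
E → c: PREDICT = { 'c' }
E → d: PREDICT = { 'd' }

M[E, 'x'] = E → x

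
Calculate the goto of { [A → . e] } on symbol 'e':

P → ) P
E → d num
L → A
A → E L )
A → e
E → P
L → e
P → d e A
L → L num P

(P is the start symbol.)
{ [A → e .] }

GOTO(I, 'e') = CLOSURE({ [A → αX.β] : [A → α.Xβ] ∈ I, X = 'e' })

Items with dot before 'e', with the dot advanced:
  [A → . e] → [A → e .]
Closure adds nothing (no advanced item has the dot before a non-terminal).

GOTO = { [A → e .] }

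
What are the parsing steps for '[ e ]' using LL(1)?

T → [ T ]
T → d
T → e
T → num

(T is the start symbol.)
Stack is shown with the top on the left.

Stack    Input    Action
------------------------
T $      [ e ] $  output T → [ T ]
[ T ] $  [ e ] $  match '['
T ] $    e ] $    output T → e
e ] $    e ] $    match 'e'
] $      ] $      match ']'
$        $        accept

The string is accepted.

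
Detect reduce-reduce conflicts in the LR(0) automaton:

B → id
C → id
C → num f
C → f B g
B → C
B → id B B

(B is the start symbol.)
Yes — I4: [B → id .] vs [C → id .]

A reduce-reduce conflict occurs when an LR(0) state has two complete items [A → α .] and [B → β .] — both call for a reduction, and with no lookahead the parser cannot choose between them.

Augment with B' → B and build the canonical LR(0) collection (I0 = CLOSURE({[B' → . B]}), then GOTO on every symbol after a dot until no new states appear). It has 11 states:
  I0: { [B → . C], [B → . id B B], [B → . id], [B' → . B], [C → . f B g], [C → . id], [C → . num f] }  — shift
  I1: { [B' → B .] }  — accept
  I2: { [B → C .] }  — reduce
  I3: { [B → . C], [B → . id B B], [B → . id], [C → . f B g], [C → . id], [C → . num f], [C → f . B g] }  — shift
  I4: { [B → . C], [B → . id B B], [B → . id], [B → id . B B], [B → id .], [C → . f B g], [C → . id], [C → . num f], [C → id .] }  — shift, 2 reduces
  I5: { [C → num . f] }  — shift
  I6: { [C → num f .] }  — reduce
  I7: { [B → . C], [B → . id B B], [B → . id], [B → id B . B], [C → . f B g], [C → . id], [C → . num f] }  — shift
  I8: { [B → id B B .] }  — reduce
  I9: { [C → f B . g] }  — shift
  I10: { [C → f B g .] }  — reduce

I4 contains complete items [B → id .], [C → id .] — reduce-reduce conflict.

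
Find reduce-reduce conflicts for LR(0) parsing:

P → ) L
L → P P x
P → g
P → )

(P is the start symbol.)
A reduce-reduce conflict occurs when an LR(0) state has two complete items [A → α .] and [B → β .] — both call for a reduction, and with no lookahead the parser cannot choose between them.

Augment with P' → P and build the canonical LR(0) collection (I0 = CLOSURE({[P' → . P]}), then GOTO on every symbol after a dot until no new states appear). It has 8 states:
  I0: { [P → . ) L], [P → . )], [P → . g], [P' → . P] }  — shift
  I1: { [L → . P P x], [P → ) . L], [P → ) .], [P → . ) L], [P → . )], [P → . g] }  — shift, reduce
  I2: { [P' → P .] }  — accept
  I3: { [P → g .] }  — reduce
  I4: { [P → ) L .] }  — reduce
  I5: { [L → P . P x], [P → . ) L], [P → . )], [P → . g] }  — shift
  I6: { [L → P P . x] }  — shift
  I7: { [L → P P x .] }  — reduce

No state contains more than one complete item.

Answer: No reduce-reduce conflicts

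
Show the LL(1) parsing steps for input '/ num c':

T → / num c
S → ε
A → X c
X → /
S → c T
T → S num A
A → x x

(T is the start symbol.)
LL(1) parsing maintains a stack (initially the start symbol over $) and the input. At each step: if the stack top is a terminal, match it against the current input token; if it is a non-terminal N, replace it with the RHS of M[N, lookahead] (the unique production whose predict set contains the lookahead).

Stack is shown with the top on the left.

Stack      Input      Action
----------------------------
T $        / num c $  output T → / num c
/ num c $  / num c $  match '/'
num c $    num c $    match 'num'
c $        c $        match 'c'
$          $          accept

The string is accepted.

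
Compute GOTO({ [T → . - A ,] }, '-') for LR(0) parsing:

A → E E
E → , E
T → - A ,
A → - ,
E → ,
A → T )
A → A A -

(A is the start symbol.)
{ [A → . - ,], [A → . A A -], [A → . E E], [A → . T )], [E → . , E], [E → . ,], [T → - . A ,], [T → . - A ,] }

GOTO(I, '-') = CLOSURE({ [A → αX.β] : [A → α.Xβ] ∈ I, X = '-' })

Items with dot before '-', with the dot advanced:
  [T → . - A ,] → [T → - . A ,]
Closure of the advanced items:
  [T → - . A ,] has the dot before A: add [A → . E E], [A → . - ,], [A → . T )], [A → . A A -]
  [A → . E E] has the dot before E: add [E → . , E], [E → . ,]
  [A → . T )] has the dot before T: add [T → . - A ,]

GOTO = { [A → . - ,], [A → . A A -], [A → . E E], [A → . T )], [E → . , E], [E → . ,], [T → - . A ,], [T → . - A ,] }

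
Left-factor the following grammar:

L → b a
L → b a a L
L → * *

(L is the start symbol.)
L → b a L'
L' → ε
L' → a L
L → * *

Left-factoring transforms A → αβ₁ | αβ₂ into A → αA' and A' → β₁ | β₂
(α is the longest common prefix among the alternatives). Repeat until
no nonterminal has two alternatives with a common prefix.

Round 1: L has alternatives sharing prefix 'b a'. Introduce L': L → b a L'
  Add: L' → ε
  Add: L' → a L

No remaining common prefixes — done.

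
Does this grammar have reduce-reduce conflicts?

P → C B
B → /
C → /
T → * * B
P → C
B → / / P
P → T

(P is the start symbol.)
No reduce-reduce conflicts

A reduce-reduce conflict occurs when an LR(0) state has two complete items [A → α .] and [B → β .] — both call for a reduction, and with no lookahead the parser cannot choose between them.

Augment with P' → P and build the canonical LR(0) collection (I0 = CLOSURE({[P' → . P]}), then GOTO on every symbol after a dot until no new states appear). It has 12 states:
  I0: { [C → . /], [P → . C B], [P → . C], [P → . T], [P' → . P], [T → . * * B] }  — shift
  I1: { [T → * . * B] }  — shift
  I2: { [C → / .] }  — reduce
  I3: { [B → . / / P], [B → . /], [P → C . B], [P → C .] }  — shift, reduce
  I4: { [P' → P .] }  — accept
  I5: { [P → T .] }  — reduce
  I6: { [B → / . / P], [B → / .] }  — shift, reduce
  I7: { [P → C B .] }  — reduce
  I8: { [B → / / . P], [C → . /], [P → . C B], [P → . C], [P → . T], [T → . * * B] }  — shift
  I9: { [B → / / P .] }  — reduce
  I10: { [B → . / / P], [B → . /], [T → * * . B] }  — shift
  I11: { [T → * * B .] }  — reduce

No state contains more than one complete item.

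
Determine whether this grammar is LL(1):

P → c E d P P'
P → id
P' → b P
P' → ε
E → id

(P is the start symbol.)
Relevant sets:
  FOLLOW(P') = { $, 'b' }

For P:
  PREDICT(P → c E d P P') = { 'c' }
  PREDICT(P → id) = { 'id' }
For P':
  PREDICT(P' → b P) = { 'b' }
  PREDICT(P' → ε) = { $, 'b' }
E has a single production, so nothing to check there.

Conflict found: Predict set conflict for P': { 'b' }
The grammar is NOT LL(1).

Answer: No. Predict set conflict for P': { 'b' }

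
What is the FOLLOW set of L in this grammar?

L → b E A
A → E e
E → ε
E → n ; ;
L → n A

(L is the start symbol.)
L is the start symbol, so $ ∈ FOLLOW(L).
L does not occur on any right-hand side.

Taking the union: FOLLOW(L) = { $ }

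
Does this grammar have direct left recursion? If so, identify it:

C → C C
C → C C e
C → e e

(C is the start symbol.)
Direct left recursion occurs when N → N α for some non-terminal N (the right-hand side begins with the left-hand side itself).

C → C C: LEFT RECURSIVE (starts with C)
C → C C e: LEFT RECURSIVE (starts with C)
C → e e: starts with e

The grammar has direct left recursion on: C.

Answer: Yes, C is left-recursive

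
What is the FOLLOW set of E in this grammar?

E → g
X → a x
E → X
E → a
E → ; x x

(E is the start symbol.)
E is the start symbol, so $ ∈ FOLLOW(E).
E does not occur on any right-hand side.

Taking the union: FOLLOW(E) = { $ }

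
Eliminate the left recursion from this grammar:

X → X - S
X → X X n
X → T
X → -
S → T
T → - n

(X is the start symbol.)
X → T X'
X → - X'
X' → - S X'
X' → X n X'
X' → ε
S → T
T → - n

X is directly left-recursive. The standard transformation for
  A → A α₁ | ... | A α_m | β₁ | ... | β_n
is
  A  → β₁ A' | ... | β_n A'
  A' → α₁ A' | ... | α_m A' | ε

X → T becomes X → T X'
X → - becomes X → - X'
X → X - S becomes X' → - S X'
X → X X n becomes X' → X n X'
Add X' → ε

Productions for other non-terminals are unchanged:
  S → T
  T → - n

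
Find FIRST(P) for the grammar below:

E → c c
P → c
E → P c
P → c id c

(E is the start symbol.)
{ 'c' }

From P → c:
  - c is a terminal: add 'c' and stop
From P → c id c:
  - c is a terminal: add 'c' and stop

Collecting: FIRST(P) = { 'c' }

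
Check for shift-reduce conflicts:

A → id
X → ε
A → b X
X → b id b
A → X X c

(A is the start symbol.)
Yes — I0: [X → .] vs [A → . b X]; I2: [X → .] vs [X → . b id b]; I3: [X → .] vs [X → . b id b]

A shift-reduce conflict occurs when an LR(0) state has both:
  - a complete (reduce) item [A → α .] (dot at the end), and
  - a shift item [B → β . c γ] (dot before a terminal).

Augment with A' → A and build the canonical LR(0) collection (I0 = CLOSURE({[A' → . A]}), then GOTO on every symbol after a dot until no new states appear). It has 11 states:
  I0: { [A → . X X c], [A → . b X], [A → . id], [A' → . A], [X → . b id b], [X → .] }  — shift, reduce
  I1: { [A' → A .] }  — accept
  I2: { [A → X . X c], [X → . b id b], [X → .] }  — shift, reduce
  I3: { [A → b . X], [X → . b id b], [X → .], [X → b . id b] }  — shift, reduce
  I4: { [A → id .] }  — reduce
  I5: { [A → b X .] }  — reduce
  I6: { [X → b . id b] }  — shift
  I7: { [X → b id . b] }  — shift
  I8: { [X → b id b .] }  — reduce
  I9: { [A → X X . c] }  — shift
  I10: { [A → X X c .] }  — reduce

I0 contains reduce item [X → .] and shift items [A → . b X], [A → . id], [X → . b id b] — shift-reduce conflict.
I2 contains reduce item [X → .] and shift item [X → . b id b] — shift-reduce conflict.
I3 contains reduce item [X → .] and shift items [X → . b id b], [X → b . id b] — shift-reduce conflict.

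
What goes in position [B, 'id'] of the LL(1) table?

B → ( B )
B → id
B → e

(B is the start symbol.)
B → id

To find M[B, 'id'], we find productions for B where 'id' is in the predict set (PREDICT(N → α) = (FIRST(α) \ {ε}) ∪ (FOLLOW(N) if α ⇒* ε)).

B → ( B ): PREDICT = { '(' }
B → id: PREDICT = { 'id' }
  'id' is in predict set, so this production goes in M[B, 'id']
B → e: PREDICT = { 'e' }

M[B, 'id'] = B → id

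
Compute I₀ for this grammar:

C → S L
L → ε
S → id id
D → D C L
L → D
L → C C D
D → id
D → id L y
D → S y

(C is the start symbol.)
{ [C → . S L], [C' → . C], [S → . id id] }

First, augment the grammar with C' → C
I₀ = CLOSURE({ [C' → . C] }):
  [C' → . C] has the dot before C: add [C → . S L]
  [C → . S L] has the dot before S: add [S → . id id]
No further items can be added.

I₀ = { [C → . S L], [C' → . C], [S → . id id] }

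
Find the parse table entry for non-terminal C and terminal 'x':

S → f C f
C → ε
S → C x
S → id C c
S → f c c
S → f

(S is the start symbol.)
C → ε

To find M[C, 'x'], we find productions for C where 'x' is in the predict set (PREDICT(N → α) = (FIRST(α) \ {ε}) ∪ (FOLLOW(N) if α ⇒* ε)).

Relevant sets:
  FOLLOW(C) = { 'c', 'f', 'x' }

C → ε: PREDICT = { 'c', 'f', 'x' }
  'x' is in predict set, so this production goes in M[C, 'x']

M[C, 'x'] = C → ε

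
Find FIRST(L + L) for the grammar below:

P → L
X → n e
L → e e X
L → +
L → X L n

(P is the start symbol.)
FIRST sets of the non-terminals involved (from the grammar, by fixed-point iteration):
  FIRST(L) = { '+', 'e', 'n' }

To compute FIRST(L + L), process the symbols left to right:
Symbol L is a non-terminal. Add FIRST(L) \ {ε} = { '+', 'e', 'n' }
L is not nullable (ε ∉ FIRST(L)), so stop here.
FIRST(L + L) = { '+', 'e', 'n' }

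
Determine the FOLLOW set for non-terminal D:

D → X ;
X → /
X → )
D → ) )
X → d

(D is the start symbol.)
To compute FOLLOW(D), find every occurrence of D on a right-hand side N → α D β: add FIRST(β) \ {ε}, and if β is empty or nullable also add FOLLOW(N). Iterate to a fixed point.

D is the start symbol, so $ ∈ FOLLOW(D).
D does not occur on any right-hand side.

Taking the union: FOLLOW(D) = { $ }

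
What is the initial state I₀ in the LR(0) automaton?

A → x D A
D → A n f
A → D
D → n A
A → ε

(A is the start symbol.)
First, augment the grammar with A' → A
I₀ = CLOSURE({ [A' → . A] }):
  [A' → . A] has the dot before A: add [A → . x D A], [A → . D], [A → .]
  [A → . D] has the dot before D: add [D → . A n f], [D → . n A]
No further items can be added.

I₀ = { [A → . D], [A → . x D A], [A → .], [A' → . A], [D → . A n f], [D → . n A] }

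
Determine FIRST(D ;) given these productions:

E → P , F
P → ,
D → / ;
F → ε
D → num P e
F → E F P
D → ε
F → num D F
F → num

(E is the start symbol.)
FIRST sets of the non-terminals involved (from the grammar, by fixed-point iteration):
  FIRST(D) = { '/', 'num', ε }

To compute FIRST(D ;), process the symbols left to right:
Symbol D is a non-terminal. Add FIRST(D) \ {ε} = { '/', 'num' }
D is nullable (ε ∈ FIRST(D)), continue to the next symbol.
Symbol ; is a terminal. Add ';' and stop.
FIRST(D ;) = { '/', ';', 'num' }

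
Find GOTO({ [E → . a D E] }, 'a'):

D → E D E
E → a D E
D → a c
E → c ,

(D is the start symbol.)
GOTO(I, 'a') = CLOSURE({ [A → αX.β] : [A → α.Xβ] ∈ I, X = 'a' })

Items with dot before 'a', with the dot advanced:
  [E → . a D E] → [E → a . D E]
Closure of the advanced items:
  [E → a . D E] has the dot before D: add [D → . E D E], [D → . a c]
  [D → . E D E] has the dot before E: add [E → . a D E], [E → . c ,]

GOTO = { [D → . E D E], [D → . a c], [E → . a D E], [E → . c ,], [E → a . D E] }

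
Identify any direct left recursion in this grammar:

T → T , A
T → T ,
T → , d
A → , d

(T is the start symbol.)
Direct left recursion occurs when N → N α for some non-terminal N (the right-hand side begins with the left-hand side itself).

T → T , A: LEFT RECURSIVE (starts with T)
T → T ,: LEFT RECURSIVE (starts with T)
T → , d: starts with ','
A → , d: starts with ','

The grammar has direct left recursion on: T.

Answer: Yes, T is left-recursive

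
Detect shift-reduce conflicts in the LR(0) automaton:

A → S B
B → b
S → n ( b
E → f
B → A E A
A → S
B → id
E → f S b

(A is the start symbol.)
A shift-reduce conflict occurs when an LR(0) state has both:
  - a complete (reduce) item [A → α .] (dot at the end), and
  - a shift item [B → β . c γ] (dot before a terminal).

Augment with A' → A and build the canonical LR(0) collection (I0 = CLOSURE({[A' → . A]}), then GOTO on every symbol after a dot until no new states appear). It has 15 states:
  I0: { [A → . S B], [A → . S], [A' → . A], [S → . n ( b] }  — shift
  I1: { [A' → A .] }  — accept
  I2: { [A → . S B], [A → . S], [A → S . B], [A → S .], [B → . A E A], [B → . b], [B → . id], [S → . n ( b] }  — shift, reduce
  I3: { [S → n . ( b] }  — shift
  I4: { [S → n ( . b] }  — shift
  I5: { [S → n ( b .] }  — reduce
  I6: { [B → A . E A], [E → . f S b], [E → . f] }  — shift
  I7: { [A → S B .] }  — reduce
  I8: { [B → b .] }  — reduce
  I9: { [B → id .] }  — reduce
  I10: { [A → . S B], [A → . S], [B → A E . A], [S → . n ( b] }  — shift
  I11: { [E → f . S b], [E → f .], [S → . n ( b] }  — shift, reduce
  I12: { [E → f S . b] }  — shift
  I13: { [E → f S b .] }  — reduce
  I14: { [B → A E A .] }  — reduce

I2 contains reduce item [A → S .] and shift items [B → . b], [B → . id], [S → . n ( b] — shift-reduce conflict.
I11 contains reduce item [E → f .] and shift item [S → . n ( b] — shift-reduce conflict.

Answer: Yes — I2: [A → S .] vs [B → . b]; I11: [E → f .] vs [S → . n ( b]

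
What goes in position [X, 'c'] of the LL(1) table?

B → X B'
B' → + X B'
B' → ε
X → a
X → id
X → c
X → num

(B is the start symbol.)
To find M[X, 'c'], we find productions for X where 'c' is in the predict set (PREDICT(N → α) = (FIRST(α) \ {ε}) ∪ (FOLLOW(N) if α ⇒* ε)).

X → a: PREDICT = { 'a' }
X → id: PREDICT = { 'id' }
X → c: PREDICT = { 'c' }
  'c' is in predict set, so this production goes in M[X, 'c']
X → num: PREDICT = { 'num' }

M[X, 'c'] = X → c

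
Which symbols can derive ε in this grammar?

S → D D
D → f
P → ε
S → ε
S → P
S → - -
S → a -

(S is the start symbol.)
ε-productions: P → ε, S → ε
So P, S are immediately nullable.
No further non-terminal can be added: every production for the remaining non-terminals contains a terminal or a non-nullable non-terminal.
Nullable = { 'P', 'S' }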